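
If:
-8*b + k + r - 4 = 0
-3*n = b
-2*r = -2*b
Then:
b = r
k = 7*r + 4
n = -r/3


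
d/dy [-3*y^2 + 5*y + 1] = 5 - 6*y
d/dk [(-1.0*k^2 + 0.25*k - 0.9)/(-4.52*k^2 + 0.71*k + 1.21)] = (0.42*k^2 - 10.556*k + 0.9415)/(20.4304*k^4 - 6.4184*k^3 - 10.4343*k^2 + 1.7182*k + 1.4641)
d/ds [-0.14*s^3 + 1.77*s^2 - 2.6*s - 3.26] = -0.42*s^2 + 3.54*s - 2.6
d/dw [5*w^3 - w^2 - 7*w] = 15*w^2 - 2*w - 7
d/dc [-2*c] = -2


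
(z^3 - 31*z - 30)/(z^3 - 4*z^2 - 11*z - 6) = (z + 5)/(z + 1)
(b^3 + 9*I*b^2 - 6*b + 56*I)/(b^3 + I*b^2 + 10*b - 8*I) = (b + 7*I)/(b - I)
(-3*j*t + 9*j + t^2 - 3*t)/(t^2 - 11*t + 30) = (-3*j*t + 9*j + t^2 - 3*t)/(t^2 - 11*t + 30)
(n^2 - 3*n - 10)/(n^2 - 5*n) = (n + 2)/n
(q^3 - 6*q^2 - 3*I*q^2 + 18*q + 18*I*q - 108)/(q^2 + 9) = (q^2 - 6*q*(1 + I) + 36*I)/(q - 3*I)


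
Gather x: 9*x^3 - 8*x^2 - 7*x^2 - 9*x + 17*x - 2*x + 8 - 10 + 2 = 9*x^3 - 15*x^2 + 6*x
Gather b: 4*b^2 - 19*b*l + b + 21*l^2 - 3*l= 4*b^2 + b*(1 - 19*l) + 21*l^2 - 3*l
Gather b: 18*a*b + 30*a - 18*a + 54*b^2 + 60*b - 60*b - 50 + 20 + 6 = 18*a*b + 12*a + 54*b^2 - 24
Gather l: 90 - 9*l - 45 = 45 - 9*l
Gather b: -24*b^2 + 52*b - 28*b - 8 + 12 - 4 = -24*b^2 + 24*b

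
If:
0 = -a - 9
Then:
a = -9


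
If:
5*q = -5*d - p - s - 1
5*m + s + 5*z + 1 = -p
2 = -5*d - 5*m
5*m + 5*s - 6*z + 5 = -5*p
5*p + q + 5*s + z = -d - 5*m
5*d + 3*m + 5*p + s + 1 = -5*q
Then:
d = 517/645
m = -155/129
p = 155/172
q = -264/215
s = 119/516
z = 100/129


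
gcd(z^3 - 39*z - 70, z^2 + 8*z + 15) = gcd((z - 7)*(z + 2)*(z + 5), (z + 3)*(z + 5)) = z + 5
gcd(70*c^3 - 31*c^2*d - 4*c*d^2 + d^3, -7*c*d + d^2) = 7*c - d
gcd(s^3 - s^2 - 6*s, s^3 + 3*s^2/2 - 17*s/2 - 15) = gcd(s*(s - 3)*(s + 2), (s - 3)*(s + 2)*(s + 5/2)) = s^2 - s - 6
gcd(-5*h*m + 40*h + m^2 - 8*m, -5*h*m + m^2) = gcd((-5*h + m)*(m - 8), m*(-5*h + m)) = 5*h - m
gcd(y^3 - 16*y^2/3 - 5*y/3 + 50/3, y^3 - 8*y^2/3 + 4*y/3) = y - 2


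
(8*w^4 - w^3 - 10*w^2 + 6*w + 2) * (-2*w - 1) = -16*w^5 - 6*w^4 + 21*w^3 - 2*w^2 - 10*w - 2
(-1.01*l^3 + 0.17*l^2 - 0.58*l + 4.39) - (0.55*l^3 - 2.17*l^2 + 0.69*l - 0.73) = -1.56*l^3 + 2.34*l^2 - 1.27*l + 5.12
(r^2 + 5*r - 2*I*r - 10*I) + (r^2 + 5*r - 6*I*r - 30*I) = 2*r^2 + 10*r - 8*I*r - 40*I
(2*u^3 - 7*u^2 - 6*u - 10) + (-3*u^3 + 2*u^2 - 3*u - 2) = -u^3 - 5*u^2 - 9*u - 12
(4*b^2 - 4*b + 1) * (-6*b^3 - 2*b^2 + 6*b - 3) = -24*b^5 + 16*b^4 + 26*b^3 - 38*b^2 + 18*b - 3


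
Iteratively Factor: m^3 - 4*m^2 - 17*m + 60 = (m - 5)*(m^2 + m - 12) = (m - 5)*(m - 3)*(m + 4)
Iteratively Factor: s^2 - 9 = (s + 3)*(s - 3)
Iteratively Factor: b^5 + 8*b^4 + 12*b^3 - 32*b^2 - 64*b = (b)*(b^4 + 8*b^3 + 12*b^2 - 32*b - 64) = b*(b + 2)*(b^3 + 6*b^2 - 32) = b*(b + 2)*(b + 4)*(b^2 + 2*b - 8) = b*(b + 2)*(b + 4)^2*(b - 2)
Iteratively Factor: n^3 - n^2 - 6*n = (n)*(n^2 - n - 6) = n*(n - 3)*(n + 2)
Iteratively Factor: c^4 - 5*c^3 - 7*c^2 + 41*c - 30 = (c - 1)*(c^3 - 4*c^2 - 11*c + 30) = (c - 1)*(c + 3)*(c^2 - 7*c + 10) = (c - 5)*(c - 1)*(c + 3)*(c - 2)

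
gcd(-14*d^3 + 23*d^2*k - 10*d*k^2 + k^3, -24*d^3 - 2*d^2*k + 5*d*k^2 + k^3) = 2*d - k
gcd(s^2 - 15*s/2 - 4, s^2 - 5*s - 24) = s - 8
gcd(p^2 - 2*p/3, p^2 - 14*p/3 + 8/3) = p - 2/3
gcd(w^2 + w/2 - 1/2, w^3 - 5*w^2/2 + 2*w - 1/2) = w - 1/2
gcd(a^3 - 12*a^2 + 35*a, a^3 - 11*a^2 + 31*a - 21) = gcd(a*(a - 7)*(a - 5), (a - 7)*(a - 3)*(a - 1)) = a - 7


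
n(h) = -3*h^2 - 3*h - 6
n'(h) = -6*h - 3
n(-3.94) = -40.75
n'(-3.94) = 20.64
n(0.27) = -7.03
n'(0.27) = -4.62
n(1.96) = -23.40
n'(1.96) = -14.76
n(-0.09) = -5.75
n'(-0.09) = -2.46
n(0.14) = -6.48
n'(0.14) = -3.84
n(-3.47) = -31.71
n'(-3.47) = 17.82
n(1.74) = -20.30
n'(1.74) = -13.44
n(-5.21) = -71.80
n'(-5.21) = 28.26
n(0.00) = -6.00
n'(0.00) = -3.00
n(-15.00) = -636.00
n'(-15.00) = 87.00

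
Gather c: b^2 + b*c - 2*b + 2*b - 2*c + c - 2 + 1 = b^2 + c*(b - 1) - 1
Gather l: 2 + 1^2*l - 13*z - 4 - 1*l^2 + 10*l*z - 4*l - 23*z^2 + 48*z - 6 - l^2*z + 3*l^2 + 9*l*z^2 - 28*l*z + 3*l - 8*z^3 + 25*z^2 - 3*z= l^2*(2 - z) + l*(9*z^2 - 18*z) - 8*z^3 + 2*z^2 + 32*z - 8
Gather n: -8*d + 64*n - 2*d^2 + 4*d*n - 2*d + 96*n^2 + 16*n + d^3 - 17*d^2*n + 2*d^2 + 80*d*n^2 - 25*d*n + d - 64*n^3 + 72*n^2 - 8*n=d^3 - 9*d - 64*n^3 + n^2*(80*d + 168) + n*(-17*d^2 - 21*d + 72)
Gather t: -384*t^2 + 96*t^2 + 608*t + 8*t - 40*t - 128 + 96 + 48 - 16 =-288*t^2 + 576*t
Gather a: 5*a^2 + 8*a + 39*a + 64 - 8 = 5*a^2 + 47*a + 56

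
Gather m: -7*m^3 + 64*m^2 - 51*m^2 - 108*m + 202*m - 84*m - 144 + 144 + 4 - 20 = -7*m^3 + 13*m^2 + 10*m - 16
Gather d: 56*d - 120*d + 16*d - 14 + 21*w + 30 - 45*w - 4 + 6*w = -48*d - 18*w + 12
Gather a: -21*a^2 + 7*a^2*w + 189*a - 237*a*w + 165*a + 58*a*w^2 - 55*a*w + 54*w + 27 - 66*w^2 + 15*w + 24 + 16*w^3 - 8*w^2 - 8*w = a^2*(7*w - 21) + a*(58*w^2 - 292*w + 354) + 16*w^3 - 74*w^2 + 61*w + 51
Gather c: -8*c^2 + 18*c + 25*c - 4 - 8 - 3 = -8*c^2 + 43*c - 15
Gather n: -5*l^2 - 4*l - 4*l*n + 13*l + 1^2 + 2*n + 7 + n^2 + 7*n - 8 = -5*l^2 + 9*l + n^2 + n*(9 - 4*l)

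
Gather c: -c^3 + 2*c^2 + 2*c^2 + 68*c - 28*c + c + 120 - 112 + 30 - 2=-c^3 + 4*c^2 + 41*c + 36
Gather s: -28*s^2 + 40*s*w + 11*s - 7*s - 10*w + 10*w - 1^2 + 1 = -28*s^2 + s*(40*w + 4)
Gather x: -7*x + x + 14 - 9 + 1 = 6 - 6*x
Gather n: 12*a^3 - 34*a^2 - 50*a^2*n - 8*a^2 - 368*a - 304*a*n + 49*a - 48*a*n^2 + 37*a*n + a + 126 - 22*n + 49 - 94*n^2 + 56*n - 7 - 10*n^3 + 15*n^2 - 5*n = 12*a^3 - 42*a^2 - 318*a - 10*n^3 + n^2*(-48*a - 79) + n*(-50*a^2 - 267*a + 29) + 168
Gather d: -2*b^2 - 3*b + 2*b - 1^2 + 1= -2*b^2 - b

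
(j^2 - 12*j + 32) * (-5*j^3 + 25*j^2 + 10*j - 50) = -5*j^5 + 85*j^4 - 450*j^3 + 630*j^2 + 920*j - 1600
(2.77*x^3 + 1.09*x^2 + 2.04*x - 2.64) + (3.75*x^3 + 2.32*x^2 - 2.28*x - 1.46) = 6.52*x^3 + 3.41*x^2 - 0.24*x - 4.1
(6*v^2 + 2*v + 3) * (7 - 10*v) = -60*v^3 + 22*v^2 - 16*v + 21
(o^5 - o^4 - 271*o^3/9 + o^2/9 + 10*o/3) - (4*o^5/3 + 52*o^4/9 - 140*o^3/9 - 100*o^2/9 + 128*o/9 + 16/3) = -o^5/3 - 61*o^4/9 - 131*o^3/9 + 101*o^2/9 - 98*o/9 - 16/3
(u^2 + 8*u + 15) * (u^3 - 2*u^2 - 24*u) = u^5 + 6*u^4 - 25*u^3 - 222*u^2 - 360*u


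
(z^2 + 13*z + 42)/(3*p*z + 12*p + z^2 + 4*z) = (z^2 + 13*z + 42)/(3*p*z + 12*p + z^2 + 4*z)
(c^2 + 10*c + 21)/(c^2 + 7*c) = (c + 3)/c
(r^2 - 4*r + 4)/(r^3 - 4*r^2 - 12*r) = (-r^2 + 4*r - 4)/(r*(-r^2 + 4*r + 12))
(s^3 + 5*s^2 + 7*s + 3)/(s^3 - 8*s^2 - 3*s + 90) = (s^2 + 2*s + 1)/(s^2 - 11*s + 30)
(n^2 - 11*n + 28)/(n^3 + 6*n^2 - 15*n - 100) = (n - 7)/(n^2 + 10*n + 25)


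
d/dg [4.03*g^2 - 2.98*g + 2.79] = 8.06*g - 2.98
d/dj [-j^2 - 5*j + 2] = -2*j - 5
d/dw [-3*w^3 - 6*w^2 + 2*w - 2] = -9*w^2 - 12*w + 2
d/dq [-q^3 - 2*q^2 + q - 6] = -3*q^2 - 4*q + 1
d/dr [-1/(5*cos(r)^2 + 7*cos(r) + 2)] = -(10*cos(r) + 7)*sin(r)/(5*cos(r)^2 + 7*cos(r) + 2)^2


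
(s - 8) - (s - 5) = -3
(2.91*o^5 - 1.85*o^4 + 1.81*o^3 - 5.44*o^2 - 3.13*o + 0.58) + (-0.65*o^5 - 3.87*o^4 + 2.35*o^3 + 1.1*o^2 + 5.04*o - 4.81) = 2.26*o^5 - 5.72*o^4 + 4.16*o^3 - 4.34*o^2 + 1.91*o - 4.23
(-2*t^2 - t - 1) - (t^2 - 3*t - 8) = -3*t^2 + 2*t + 7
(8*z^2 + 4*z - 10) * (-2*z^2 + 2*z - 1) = -16*z^4 + 8*z^3 + 20*z^2 - 24*z + 10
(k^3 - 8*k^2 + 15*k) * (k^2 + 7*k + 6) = k^5 - k^4 - 35*k^3 + 57*k^2 + 90*k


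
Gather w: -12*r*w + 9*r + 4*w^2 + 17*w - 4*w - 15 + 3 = 9*r + 4*w^2 + w*(13 - 12*r) - 12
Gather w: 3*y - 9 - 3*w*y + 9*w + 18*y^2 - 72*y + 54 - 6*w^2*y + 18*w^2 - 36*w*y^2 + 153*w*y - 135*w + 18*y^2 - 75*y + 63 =w^2*(18 - 6*y) + w*(-36*y^2 + 150*y - 126) + 36*y^2 - 144*y + 108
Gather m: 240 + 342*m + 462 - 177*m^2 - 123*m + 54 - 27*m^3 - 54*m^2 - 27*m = -27*m^3 - 231*m^2 + 192*m + 756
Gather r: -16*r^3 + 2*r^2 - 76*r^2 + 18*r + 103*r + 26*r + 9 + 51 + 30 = -16*r^3 - 74*r^2 + 147*r + 90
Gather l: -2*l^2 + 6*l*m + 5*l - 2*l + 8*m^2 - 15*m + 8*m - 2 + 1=-2*l^2 + l*(6*m + 3) + 8*m^2 - 7*m - 1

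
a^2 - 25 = (a - 5)*(a + 5)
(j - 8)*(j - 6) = j^2 - 14*j + 48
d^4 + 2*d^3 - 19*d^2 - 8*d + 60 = (d - 3)*(d - 2)*(d + 2)*(d + 5)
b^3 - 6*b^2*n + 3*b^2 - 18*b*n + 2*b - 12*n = (b + 1)*(b + 2)*(b - 6*n)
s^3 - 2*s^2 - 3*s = s*(s - 3)*(s + 1)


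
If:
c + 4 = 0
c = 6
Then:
No Solution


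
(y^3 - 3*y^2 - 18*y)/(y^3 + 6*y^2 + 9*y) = (y - 6)/(y + 3)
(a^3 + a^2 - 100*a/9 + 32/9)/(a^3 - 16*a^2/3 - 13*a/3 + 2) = (3*a^2 + 4*a - 32)/(3*(a^2 - 5*a - 6))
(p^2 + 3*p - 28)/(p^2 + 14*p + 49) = (p - 4)/(p + 7)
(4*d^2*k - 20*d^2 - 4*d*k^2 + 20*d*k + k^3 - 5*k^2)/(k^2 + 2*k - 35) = (4*d^2 - 4*d*k + k^2)/(k + 7)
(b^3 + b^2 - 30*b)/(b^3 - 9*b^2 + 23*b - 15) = b*(b + 6)/(b^2 - 4*b + 3)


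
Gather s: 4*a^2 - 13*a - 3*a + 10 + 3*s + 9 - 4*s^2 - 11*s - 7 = 4*a^2 - 16*a - 4*s^2 - 8*s + 12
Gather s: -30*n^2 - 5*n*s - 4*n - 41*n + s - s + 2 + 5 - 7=-30*n^2 - 5*n*s - 45*n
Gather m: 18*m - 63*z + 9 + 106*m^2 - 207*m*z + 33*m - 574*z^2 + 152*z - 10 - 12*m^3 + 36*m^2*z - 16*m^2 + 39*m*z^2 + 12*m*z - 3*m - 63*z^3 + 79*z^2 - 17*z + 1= -12*m^3 + m^2*(36*z + 90) + m*(39*z^2 - 195*z + 48) - 63*z^3 - 495*z^2 + 72*z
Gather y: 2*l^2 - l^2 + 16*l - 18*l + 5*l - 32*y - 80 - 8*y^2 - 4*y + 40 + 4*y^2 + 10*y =l^2 + 3*l - 4*y^2 - 26*y - 40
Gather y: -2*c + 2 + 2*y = -2*c + 2*y + 2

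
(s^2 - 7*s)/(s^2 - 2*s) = (s - 7)/(s - 2)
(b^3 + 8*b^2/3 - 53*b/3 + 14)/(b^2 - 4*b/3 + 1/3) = (3*b^2 + 11*b - 42)/(3*b - 1)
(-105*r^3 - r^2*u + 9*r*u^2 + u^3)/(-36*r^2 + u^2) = (105*r^3 + r^2*u - 9*r*u^2 - u^3)/(36*r^2 - u^2)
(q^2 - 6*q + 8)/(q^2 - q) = (q^2 - 6*q + 8)/(q*(q - 1))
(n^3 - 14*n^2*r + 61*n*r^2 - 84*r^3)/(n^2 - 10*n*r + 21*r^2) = n - 4*r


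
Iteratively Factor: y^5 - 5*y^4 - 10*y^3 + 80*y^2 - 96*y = (y - 4)*(y^4 - y^3 - 14*y^2 + 24*y) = (y - 4)*(y + 4)*(y^3 - 5*y^2 + 6*y) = (y - 4)*(y - 3)*(y + 4)*(y^2 - 2*y) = (y - 4)*(y - 3)*(y - 2)*(y + 4)*(y)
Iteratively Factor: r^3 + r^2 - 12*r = (r + 4)*(r^2 - 3*r) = r*(r + 4)*(r - 3)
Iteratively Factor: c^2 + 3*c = (c)*(c + 3)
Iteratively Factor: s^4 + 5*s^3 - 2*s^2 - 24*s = (s)*(s^3 + 5*s^2 - 2*s - 24) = s*(s + 3)*(s^2 + 2*s - 8) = s*(s - 2)*(s + 3)*(s + 4)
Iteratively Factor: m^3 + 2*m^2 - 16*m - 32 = (m - 4)*(m^2 + 6*m + 8) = (m - 4)*(m + 4)*(m + 2)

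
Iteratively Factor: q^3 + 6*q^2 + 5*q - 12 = (q + 4)*(q^2 + 2*q - 3) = (q - 1)*(q + 4)*(q + 3)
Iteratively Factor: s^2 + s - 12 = (s - 3)*(s + 4)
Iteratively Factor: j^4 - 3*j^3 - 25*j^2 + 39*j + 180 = (j + 3)*(j^3 - 6*j^2 - 7*j + 60) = (j - 4)*(j + 3)*(j^2 - 2*j - 15) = (j - 5)*(j - 4)*(j + 3)*(j + 3)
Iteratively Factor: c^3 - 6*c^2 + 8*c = (c)*(c^2 - 6*c + 8) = c*(c - 2)*(c - 4)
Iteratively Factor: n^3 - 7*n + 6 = (n - 2)*(n^2 + 2*n - 3) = (n - 2)*(n - 1)*(n + 3)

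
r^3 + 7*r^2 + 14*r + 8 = (r + 1)*(r + 2)*(r + 4)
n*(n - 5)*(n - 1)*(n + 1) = n^4 - 5*n^3 - n^2 + 5*n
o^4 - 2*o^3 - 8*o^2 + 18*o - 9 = (o - 3)*(o - 1)^2*(o + 3)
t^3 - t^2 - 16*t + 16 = (t - 4)*(t - 1)*(t + 4)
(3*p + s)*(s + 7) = 3*p*s + 21*p + s^2 + 7*s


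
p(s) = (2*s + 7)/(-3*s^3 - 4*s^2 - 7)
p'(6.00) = 0.01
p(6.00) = -0.02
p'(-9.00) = 0.00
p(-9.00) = -0.00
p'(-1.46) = 0.48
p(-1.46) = -0.66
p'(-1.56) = 0.91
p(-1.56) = -0.73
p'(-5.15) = -0.00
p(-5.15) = -0.01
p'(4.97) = 0.02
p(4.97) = -0.04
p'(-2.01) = 43.54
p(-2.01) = 2.48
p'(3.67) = 0.04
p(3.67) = -0.07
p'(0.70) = 0.64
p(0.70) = -0.84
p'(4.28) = 0.02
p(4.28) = -0.05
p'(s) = (2*s + 7)*(9*s^2 + 8*s)/(-3*s^3 - 4*s^2 - 7)^2 + 2/(-3*s^3 - 4*s^2 - 7) = (-6*s^3 - 8*s^2 + s*(2*s + 7)*(9*s + 8) - 14)/(3*s^3 + 4*s^2 + 7)^2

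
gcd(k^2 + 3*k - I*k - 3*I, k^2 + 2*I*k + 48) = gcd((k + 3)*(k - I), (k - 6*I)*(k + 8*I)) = 1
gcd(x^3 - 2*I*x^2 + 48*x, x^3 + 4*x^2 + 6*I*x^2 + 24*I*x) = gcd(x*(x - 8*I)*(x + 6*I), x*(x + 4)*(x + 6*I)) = x^2 + 6*I*x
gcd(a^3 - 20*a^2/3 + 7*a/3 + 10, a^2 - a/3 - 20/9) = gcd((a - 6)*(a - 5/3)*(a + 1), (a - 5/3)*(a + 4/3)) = a - 5/3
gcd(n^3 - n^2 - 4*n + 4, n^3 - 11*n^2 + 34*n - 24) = n - 1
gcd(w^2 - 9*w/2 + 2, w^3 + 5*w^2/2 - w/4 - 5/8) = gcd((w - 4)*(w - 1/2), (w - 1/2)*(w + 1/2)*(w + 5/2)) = w - 1/2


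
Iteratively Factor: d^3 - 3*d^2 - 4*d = (d)*(d^2 - 3*d - 4) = d*(d + 1)*(d - 4)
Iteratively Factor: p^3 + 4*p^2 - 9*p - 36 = (p + 4)*(p^2 - 9) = (p + 3)*(p + 4)*(p - 3)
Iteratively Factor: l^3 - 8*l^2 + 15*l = (l - 5)*(l^2 - 3*l) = (l - 5)*(l - 3)*(l)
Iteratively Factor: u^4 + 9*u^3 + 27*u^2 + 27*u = (u + 3)*(u^3 + 6*u^2 + 9*u) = u*(u + 3)*(u^2 + 6*u + 9) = u*(u + 3)^2*(u + 3)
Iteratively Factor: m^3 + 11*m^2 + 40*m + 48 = (m + 4)*(m^2 + 7*m + 12) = (m + 4)^2*(m + 3)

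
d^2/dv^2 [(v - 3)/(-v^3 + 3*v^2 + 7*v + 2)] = 2*((v - 3)*(-3*v^2 + 6*v + 7)^2 + (3*v^2 - 6*v + 3*(v - 3)*(v - 1) - 7)*(-v^3 + 3*v^2 + 7*v + 2))/(-v^3 + 3*v^2 + 7*v + 2)^3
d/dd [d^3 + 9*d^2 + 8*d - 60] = 3*d^2 + 18*d + 8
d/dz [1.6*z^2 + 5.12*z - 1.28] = 3.2*z + 5.12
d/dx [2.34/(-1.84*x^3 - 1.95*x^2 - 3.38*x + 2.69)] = (12.9168*x^2 + 9.126*x + 7.9092)/(1.84*x^3 + 1.95*x^2 + 3.38*x - 2.69)^2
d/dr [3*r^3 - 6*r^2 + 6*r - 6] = 9*r^2 - 12*r + 6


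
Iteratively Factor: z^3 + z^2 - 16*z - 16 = (z + 4)*(z^2 - 3*z - 4) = (z - 4)*(z + 4)*(z + 1)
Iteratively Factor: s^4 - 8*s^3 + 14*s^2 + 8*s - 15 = (s - 3)*(s^3 - 5*s^2 - s + 5) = (s - 3)*(s - 1)*(s^2 - 4*s - 5) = (s - 3)*(s - 1)*(s + 1)*(s - 5)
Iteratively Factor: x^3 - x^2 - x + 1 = (x + 1)*(x^2 - 2*x + 1) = (x - 1)*(x + 1)*(x - 1)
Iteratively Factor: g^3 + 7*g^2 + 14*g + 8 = (g + 1)*(g^2 + 6*g + 8) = (g + 1)*(g + 2)*(g + 4)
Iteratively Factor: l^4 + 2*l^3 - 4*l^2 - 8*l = (l + 2)*(l^3 - 4*l) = (l - 2)*(l + 2)*(l^2 + 2*l) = (l - 2)*(l + 2)^2*(l)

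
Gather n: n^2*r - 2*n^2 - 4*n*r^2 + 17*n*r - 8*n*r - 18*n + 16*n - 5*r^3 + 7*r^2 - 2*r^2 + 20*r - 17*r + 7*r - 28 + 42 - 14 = n^2*(r - 2) + n*(-4*r^2 + 9*r - 2) - 5*r^3 + 5*r^2 + 10*r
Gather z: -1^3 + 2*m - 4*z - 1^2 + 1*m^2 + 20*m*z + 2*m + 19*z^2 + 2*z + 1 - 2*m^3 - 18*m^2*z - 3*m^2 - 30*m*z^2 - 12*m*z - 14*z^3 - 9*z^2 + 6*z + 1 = -2*m^3 - 2*m^2 + 4*m - 14*z^3 + z^2*(10 - 30*m) + z*(-18*m^2 + 8*m + 4)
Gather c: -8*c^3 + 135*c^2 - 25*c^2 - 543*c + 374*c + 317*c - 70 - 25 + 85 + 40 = -8*c^3 + 110*c^2 + 148*c + 30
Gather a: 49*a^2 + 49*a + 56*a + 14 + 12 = 49*a^2 + 105*a + 26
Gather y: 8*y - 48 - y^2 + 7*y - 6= -y^2 + 15*y - 54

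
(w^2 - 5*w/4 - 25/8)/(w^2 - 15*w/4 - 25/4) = (w - 5/2)/(w - 5)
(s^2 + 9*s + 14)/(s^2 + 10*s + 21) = (s + 2)/(s + 3)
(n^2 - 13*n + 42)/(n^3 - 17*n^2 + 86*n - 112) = (n - 6)/(n^2 - 10*n + 16)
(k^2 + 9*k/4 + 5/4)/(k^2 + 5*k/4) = (k + 1)/k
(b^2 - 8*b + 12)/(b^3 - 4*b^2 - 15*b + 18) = (b - 2)/(b^2 + 2*b - 3)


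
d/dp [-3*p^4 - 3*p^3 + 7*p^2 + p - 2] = -12*p^3 - 9*p^2 + 14*p + 1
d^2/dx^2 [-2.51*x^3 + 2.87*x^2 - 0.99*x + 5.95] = 5.74 - 15.06*x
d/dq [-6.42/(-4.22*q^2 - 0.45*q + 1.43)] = (-54.1848*q - 2.889)/(4.22*q^2 + 0.45*q - 1.43)^2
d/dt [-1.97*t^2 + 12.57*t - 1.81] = 12.57 - 3.94*t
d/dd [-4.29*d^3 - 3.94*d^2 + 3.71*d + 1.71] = -12.87*d^2 - 7.88*d + 3.71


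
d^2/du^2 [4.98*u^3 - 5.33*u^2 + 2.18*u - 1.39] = 29.88*u - 10.66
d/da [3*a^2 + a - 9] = 6*a + 1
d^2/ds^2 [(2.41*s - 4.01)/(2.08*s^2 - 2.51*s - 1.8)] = ((28.7798 - 30.0768*s)*(-2.08*s^2 + 2.51*s + 1.8) - (2.41*s - 4.01)*(4.16*s - 2.51)*(8.32*s - 5.02))/(-2.08*s^2 + 2.51*s + 1.8)^3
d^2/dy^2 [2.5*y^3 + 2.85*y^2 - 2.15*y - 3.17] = 15.0*y + 5.7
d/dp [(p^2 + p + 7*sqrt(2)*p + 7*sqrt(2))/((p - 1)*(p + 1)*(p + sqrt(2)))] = (-p^2 - 14*sqrt(2)*p - 14 + 6*sqrt(2))/(p^4 - 2*p^3 + 2*sqrt(2)*p^3 - 4*sqrt(2)*p^2 + 3*p^2 - 4*p + 2*sqrt(2)*p + 2)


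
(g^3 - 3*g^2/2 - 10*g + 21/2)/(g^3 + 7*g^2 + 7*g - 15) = (g - 7/2)/(g + 5)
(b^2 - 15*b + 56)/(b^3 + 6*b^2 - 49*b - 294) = (b - 8)/(b^2 + 13*b + 42)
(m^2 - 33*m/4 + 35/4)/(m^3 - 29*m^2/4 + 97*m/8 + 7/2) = 2*(4*m^2 - 33*m + 35)/(8*m^3 - 58*m^2 + 97*m + 28)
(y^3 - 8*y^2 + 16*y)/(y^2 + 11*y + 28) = y*(y^2 - 8*y + 16)/(y^2 + 11*y + 28)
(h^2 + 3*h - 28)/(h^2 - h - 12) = (h + 7)/(h + 3)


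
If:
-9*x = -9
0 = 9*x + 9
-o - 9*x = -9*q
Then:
No Solution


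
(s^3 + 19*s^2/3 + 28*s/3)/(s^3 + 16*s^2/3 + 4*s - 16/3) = s*(3*s + 7)/(3*s^2 + 4*s - 4)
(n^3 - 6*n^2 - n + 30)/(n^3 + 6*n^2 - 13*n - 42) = (n - 5)/(n + 7)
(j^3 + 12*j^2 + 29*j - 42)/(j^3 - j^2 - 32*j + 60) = (j^2 + 6*j - 7)/(j^2 - 7*j + 10)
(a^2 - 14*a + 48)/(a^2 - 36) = (a - 8)/(a + 6)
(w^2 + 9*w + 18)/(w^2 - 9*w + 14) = (w^2 + 9*w + 18)/(w^2 - 9*w + 14)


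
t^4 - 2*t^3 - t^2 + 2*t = t*(t - 2)*(t - 1)*(t + 1)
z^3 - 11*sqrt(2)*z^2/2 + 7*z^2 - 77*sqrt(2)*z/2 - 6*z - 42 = (z + 7)*(z - 6*sqrt(2))*(z + sqrt(2)/2)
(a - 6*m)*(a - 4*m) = a^2 - 10*a*m + 24*m^2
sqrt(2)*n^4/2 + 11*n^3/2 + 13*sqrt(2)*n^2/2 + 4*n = n*(n/2 + sqrt(2)/2)*(n + 4*sqrt(2))*(sqrt(2)*n + 1)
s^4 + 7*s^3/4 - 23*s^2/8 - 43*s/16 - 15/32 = (s - 3/2)*(s + 1/4)*(s + 1/2)*(s + 5/2)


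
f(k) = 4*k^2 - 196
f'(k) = 8*k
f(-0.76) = -193.69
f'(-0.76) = -6.08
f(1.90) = -181.56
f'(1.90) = 15.20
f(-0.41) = -195.33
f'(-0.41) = -3.28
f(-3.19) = -155.30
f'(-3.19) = -25.52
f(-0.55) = -194.79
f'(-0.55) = -4.40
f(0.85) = -193.11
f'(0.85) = 6.80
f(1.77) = -183.47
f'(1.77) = 14.16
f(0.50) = -195.00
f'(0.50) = 4.00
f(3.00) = -160.00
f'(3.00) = 24.00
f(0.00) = -196.00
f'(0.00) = 0.00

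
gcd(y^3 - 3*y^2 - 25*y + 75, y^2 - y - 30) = y + 5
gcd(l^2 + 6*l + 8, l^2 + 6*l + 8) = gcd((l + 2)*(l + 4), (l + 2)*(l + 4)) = l^2 + 6*l + 8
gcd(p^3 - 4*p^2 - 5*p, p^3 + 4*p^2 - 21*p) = p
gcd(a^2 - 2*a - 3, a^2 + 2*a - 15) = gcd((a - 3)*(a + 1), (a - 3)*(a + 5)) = a - 3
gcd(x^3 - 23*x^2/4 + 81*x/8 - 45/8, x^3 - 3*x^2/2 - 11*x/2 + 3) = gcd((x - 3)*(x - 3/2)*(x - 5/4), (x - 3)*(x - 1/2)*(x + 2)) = x - 3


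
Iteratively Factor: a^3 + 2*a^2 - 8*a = (a + 4)*(a^2 - 2*a) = (a - 2)*(a + 4)*(a)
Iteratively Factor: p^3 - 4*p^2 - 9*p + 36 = (p - 4)*(p^2 - 9) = (p - 4)*(p + 3)*(p - 3)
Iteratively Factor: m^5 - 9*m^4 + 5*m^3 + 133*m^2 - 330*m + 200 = (m - 2)*(m^4 - 7*m^3 - 9*m^2 + 115*m - 100) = (m - 2)*(m + 4)*(m^3 - 11*m^2 + 35*m - 25) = (m - 2)*(m - 1)*(m + 4)*(m^2 - 10*m + 25) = (m - 5)*(m - 2)*(m - 1)*(m + 4)*(m - 5)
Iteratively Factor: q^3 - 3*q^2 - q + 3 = (q - 3)*(q^2 - 1) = (q - 3)*(q - 1)*(q + 1)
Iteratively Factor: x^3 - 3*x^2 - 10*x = (x)*(x^2 - 3*x - 10) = x*(x - 5)*(x + 2)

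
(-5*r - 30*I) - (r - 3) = -6*r + 3 - 30*I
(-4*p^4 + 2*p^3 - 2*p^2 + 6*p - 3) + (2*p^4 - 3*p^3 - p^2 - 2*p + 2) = -2*p^4 - p^3 - 3*p^2 + 4*p - 1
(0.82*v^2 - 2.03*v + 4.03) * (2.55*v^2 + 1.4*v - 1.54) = 2.091*v^4 - 4.0285*v^3 + 6.1717*v^2 + 8.7682*v - 6.2062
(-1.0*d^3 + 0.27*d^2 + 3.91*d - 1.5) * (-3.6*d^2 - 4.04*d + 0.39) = 3.6*d^5 + 3.068*d^4 - 15.5568*d^3 - 10.2911*d^2 + 7.5849*d - 0.585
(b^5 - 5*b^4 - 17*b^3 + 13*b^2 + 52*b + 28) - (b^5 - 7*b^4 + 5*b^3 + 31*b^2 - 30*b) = 2*b^4 - 22*b^3 - 18*b^2 + 82*b + 28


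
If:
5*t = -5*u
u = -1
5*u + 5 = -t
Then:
No Solution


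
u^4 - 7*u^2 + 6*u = u*(u - 2)*(u - 1)*(u + 3)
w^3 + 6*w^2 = w^2*(w + 6)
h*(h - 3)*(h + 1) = h^3 - 2*h^2 - 3*h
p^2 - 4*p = p*(p - 4)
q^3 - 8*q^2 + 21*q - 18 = (q - 3)^2*(q - 2)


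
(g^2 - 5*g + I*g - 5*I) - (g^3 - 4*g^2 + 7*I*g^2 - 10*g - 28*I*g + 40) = -g^3 + 5*g^2 - 7*I*g^2 + 5*g + 29*I*g - 40 - 5*I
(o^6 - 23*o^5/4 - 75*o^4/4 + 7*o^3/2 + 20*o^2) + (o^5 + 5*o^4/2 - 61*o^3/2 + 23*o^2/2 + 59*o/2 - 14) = o^6 - 19*o^5/4 - 65*o^4/4 - 27*o^3 + 63*o^2/2 + 59*o/2 - 14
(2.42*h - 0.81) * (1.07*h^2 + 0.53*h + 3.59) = 2.5894*h^3 + 0.4159*h^2 + 8.2585*h - 2.9079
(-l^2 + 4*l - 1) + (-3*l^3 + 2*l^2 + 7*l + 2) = -3*l^3 + l^2 + 11*l + 1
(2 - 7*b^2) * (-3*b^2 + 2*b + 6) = 21*b^4 - 14*b^3 - 48*b^2 + 4*b + 12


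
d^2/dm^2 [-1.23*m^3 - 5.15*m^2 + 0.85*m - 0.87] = -7.38*m - 10.3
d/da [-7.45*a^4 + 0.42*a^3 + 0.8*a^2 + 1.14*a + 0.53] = -29.8*a^3 + 1.26*a^2 + 1.6*a + 1.14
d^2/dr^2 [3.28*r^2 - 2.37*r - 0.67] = 6.56000000000000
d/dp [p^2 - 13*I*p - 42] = 2*p - 13*I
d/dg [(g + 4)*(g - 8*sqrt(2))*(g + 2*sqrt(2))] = 3*g^2 - 12*sqrt(2)*g + 8*g - 24*sqrt(2) - 32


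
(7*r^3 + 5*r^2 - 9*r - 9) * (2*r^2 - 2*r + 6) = 14*r^5 - 4*r^4 + 14*r^3 + 30*r^2 - 36*r - 54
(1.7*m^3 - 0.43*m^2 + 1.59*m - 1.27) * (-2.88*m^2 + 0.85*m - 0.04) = -4.896*m^5 + 2.6834*m^4 - 5.0127*m^3 + 5.0263*m^2 - 1.1431*m + 0.0508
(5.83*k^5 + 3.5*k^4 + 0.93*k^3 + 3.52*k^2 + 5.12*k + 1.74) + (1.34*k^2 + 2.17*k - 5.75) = 5.83*k^5 + 3.5*k^4 + 0.93*k^3 + 4.86*k^2 + 7.29*k - 4.01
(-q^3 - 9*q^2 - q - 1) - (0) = -q^3 - 9*q^2 - q - 1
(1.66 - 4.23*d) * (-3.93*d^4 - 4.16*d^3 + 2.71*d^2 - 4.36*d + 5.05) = 16.6239*d^5 + 11.073*d^4 - 18.3689*d^3 + 22.9414*d^2 - 28.5991*d + 8.383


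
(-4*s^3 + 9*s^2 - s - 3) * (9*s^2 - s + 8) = -36*s^5 + 85*s^4 - 50*s^3 + 46*s^2 - 5*s - 24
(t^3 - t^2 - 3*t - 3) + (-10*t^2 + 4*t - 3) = t^3 - 11*t^2 + t - 6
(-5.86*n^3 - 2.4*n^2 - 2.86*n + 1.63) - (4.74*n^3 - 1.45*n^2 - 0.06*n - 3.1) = -10.6*n^3 - 0.95*n^2 - 2.8*n + 4.73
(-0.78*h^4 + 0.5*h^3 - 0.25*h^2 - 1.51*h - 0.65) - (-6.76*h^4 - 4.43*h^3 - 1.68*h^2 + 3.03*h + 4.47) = 5.98*h^4 + 4.93*h^3 + 1.43*h^2 - 4.54*h - 5.12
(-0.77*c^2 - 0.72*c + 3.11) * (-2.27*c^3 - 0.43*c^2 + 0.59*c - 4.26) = 1.7479*c^5 + 1.9655*c^4 - 7.2044*c^3 + 1.5181*c^2 + 4.9021*c - 13.2486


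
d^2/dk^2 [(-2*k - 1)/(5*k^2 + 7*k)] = 2*(-50*k^3 - 75*k^2 - 105*k - 49)/(k^3*(125*k^3 + 525*k^2 + 735*k + 343))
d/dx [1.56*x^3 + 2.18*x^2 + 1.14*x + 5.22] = 4.68*x^2 + 4.36*x + 1.14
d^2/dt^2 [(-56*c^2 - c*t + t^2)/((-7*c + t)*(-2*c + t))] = 4*c*(-1841*c^3 + 777*c^2*t - 105*c*t^2 + 4*t^3)/(2744*c^6 - 5292*c^5*t + 3990*c^4*t^2 - 1485*c^3*t^3 + 285*c^2*t^4 - 27*c*t^5 + t^6)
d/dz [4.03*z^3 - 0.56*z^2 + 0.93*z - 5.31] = 12.09*z^2 - 1.12*z + 0.93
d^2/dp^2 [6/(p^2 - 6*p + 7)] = 12*(-p^2 + 6*p + 4*(p - 3)^2 - 7)/(p^2 - 6*p + 7)^3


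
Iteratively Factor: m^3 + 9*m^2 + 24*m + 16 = (m + 1)*(m^2 + 8*m + 16) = (m + 1)*(m + 4)*(m + 4)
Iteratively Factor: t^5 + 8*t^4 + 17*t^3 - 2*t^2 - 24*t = (t + 4)*(t^4 + 4*t^3 + t^2 - 6*t) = (t - 1)*(t + 4)*(t^3 + 5*t^2 + 6*t) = (t - 1)*(t + 2)*(t + 4)*(t^2 + 3*t) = (t - 1)*(t + 2)*(t + 3)*(t + 4)*(t)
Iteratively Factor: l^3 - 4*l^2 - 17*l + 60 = (l - 3)*(l^2 - l - 20) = (l - 3)*(l + 4)*(l - 5)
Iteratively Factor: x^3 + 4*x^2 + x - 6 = (x - 1)*(x^2 + 5*x + 6) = (x - 1)*(x + 3)*(x + 2)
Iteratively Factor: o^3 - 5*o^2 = (o)*(o^2 - 5*o) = o^2*(o - 5)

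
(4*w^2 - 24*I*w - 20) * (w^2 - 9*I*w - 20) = 4*w^4 - 60*I*w^3 - 316*w^2 + 660*I*w + 400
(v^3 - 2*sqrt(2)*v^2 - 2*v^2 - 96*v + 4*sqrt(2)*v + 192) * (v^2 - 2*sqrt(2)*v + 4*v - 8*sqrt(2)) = v^5 - 4*sqrt(2)*v^4 + 2*v^4 - 96*v^3 - 8*sqrt(2)*v^3 - 176*v^2 + 224*sqrt(2)*v^2 + 384*sqrt(2)*v + 704*v - 1536*sqrt(2)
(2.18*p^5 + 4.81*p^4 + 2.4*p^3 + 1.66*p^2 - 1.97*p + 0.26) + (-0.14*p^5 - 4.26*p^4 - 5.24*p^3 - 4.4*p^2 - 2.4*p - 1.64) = 2.04*p^5 + 0.55*p^4 - 2.84*p^3 - 2.74*p^2 - 4.37*p - 1.38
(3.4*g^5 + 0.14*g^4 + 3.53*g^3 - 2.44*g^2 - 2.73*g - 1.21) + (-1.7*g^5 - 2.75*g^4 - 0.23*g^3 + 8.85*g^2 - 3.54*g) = 1.7*g^5 - 2.61*g^4 + 3.3*g^3 + 6.41*g^2 - 6.27*g - 1.21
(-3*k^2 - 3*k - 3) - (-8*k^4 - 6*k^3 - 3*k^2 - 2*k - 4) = 8*k^4 + 6*k^3 - k + 1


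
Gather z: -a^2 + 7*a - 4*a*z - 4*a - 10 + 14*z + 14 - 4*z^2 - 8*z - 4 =-a^2 + 3*a - 4*z^2 + z*(6 - 4*a)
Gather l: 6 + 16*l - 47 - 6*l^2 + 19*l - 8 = -6*l^2 + 35*l - 49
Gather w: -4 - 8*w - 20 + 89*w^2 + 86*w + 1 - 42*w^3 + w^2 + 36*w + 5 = -42*w^3 + 90*w^2 + 114*w - 18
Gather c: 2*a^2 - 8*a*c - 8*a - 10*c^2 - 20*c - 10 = 2*a^2 - 8*a - 10*c^2 + c*(-8*a - 20) - 10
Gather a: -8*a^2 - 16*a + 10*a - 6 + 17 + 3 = -8*a^2 - 6*a + 14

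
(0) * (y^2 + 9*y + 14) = 0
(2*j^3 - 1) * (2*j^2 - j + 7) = 4*j^5 - 2*j^4 + 14*j^3 - 2*j^2 + j - 7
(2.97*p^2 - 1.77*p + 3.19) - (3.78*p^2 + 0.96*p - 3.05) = -0.81*p^2 - 2.73*p + 6.24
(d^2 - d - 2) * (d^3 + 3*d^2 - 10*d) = d^5 + 2*d^4 - 15*d^3 + 4*d^2 + 20*d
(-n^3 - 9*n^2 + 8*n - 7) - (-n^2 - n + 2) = -n^3 - 8*n^2 + 9*n - 9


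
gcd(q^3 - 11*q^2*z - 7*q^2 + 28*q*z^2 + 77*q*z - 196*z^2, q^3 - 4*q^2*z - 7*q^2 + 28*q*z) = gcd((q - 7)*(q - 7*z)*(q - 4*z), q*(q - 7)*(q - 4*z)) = -q^2 + 4*q*z + 7*q - 28*z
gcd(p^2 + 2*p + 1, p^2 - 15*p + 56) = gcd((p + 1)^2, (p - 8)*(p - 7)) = 1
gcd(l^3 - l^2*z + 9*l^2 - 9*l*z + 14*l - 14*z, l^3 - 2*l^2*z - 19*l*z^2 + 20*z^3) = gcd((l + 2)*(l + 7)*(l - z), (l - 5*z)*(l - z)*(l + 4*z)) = -l + z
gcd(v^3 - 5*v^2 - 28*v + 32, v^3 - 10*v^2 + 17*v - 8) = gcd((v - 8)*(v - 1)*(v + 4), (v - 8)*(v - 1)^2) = v^2 - 9*v + 8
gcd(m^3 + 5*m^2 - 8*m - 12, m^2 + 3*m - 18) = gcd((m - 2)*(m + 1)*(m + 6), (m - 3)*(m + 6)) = m + 6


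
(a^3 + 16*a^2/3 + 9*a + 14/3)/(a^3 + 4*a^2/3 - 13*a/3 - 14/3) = (a + 2)/(a - 2)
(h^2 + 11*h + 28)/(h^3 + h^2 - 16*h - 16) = (h + 7)/(h^2 - 3*h - 4)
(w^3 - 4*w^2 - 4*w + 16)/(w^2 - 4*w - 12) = (w^2 - 6*w + 8)/(w - 6)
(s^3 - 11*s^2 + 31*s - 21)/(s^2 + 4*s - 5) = (s^2 - 10*s + 21)/(s + 5)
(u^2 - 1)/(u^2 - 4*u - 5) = (u - 1)/(u - 5)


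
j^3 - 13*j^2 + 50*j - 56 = (j - 7)*(j - 4)*(j - 2)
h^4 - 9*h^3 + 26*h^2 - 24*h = h*(h - 4)*(h - 3)*(h - 2)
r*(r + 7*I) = r^2 + 7*I*r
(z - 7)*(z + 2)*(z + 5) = z^3 - 39*z - 70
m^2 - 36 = (m - 6)*(m + 6)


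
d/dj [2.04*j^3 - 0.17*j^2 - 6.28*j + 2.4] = 6.12*j^2 - 0.34*j - 6.28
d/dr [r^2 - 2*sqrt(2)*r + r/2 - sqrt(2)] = 2*r - 2*sqrt(2) + 1/2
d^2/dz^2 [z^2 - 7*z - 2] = 2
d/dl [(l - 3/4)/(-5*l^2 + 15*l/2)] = (8*l^2 - 12*l + 9)/(10*l^2*(4*l^2 - 12*l + 9))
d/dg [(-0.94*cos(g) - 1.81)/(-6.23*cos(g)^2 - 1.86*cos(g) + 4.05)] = (5.8562*cos(g)^2 + 22.5526*cos(g) + 7.1736)*sin(g)/(38.8129*cos(g)^4 + 23.1756*cos(g)^3 - 47.0034*cos(g)^2 - 15.066*cos(g) + 16.4025)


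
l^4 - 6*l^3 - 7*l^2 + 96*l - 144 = (l - 4)*(l - 3)^2*(l + 4)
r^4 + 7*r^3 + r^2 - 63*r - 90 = (r - 3)*(r + 2)*(r + 3)*(r + 5)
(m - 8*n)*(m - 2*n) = m^2 - 10*m*n + 16*n^2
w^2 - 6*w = w*(w - 6)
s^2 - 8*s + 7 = (s - 7)*(s - 1)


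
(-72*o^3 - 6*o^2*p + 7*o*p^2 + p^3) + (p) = -72*o^3 - 6*o^2*p + 7*o*p^2 + p^3 + p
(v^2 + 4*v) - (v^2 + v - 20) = 3*v + 20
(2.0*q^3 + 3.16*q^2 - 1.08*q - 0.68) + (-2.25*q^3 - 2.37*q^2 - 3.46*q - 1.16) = -0.25*q^3 + 0.79*q^2 - 4.54*q - 1.84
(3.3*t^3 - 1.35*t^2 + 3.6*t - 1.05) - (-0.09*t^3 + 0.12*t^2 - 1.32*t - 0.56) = 3.39*t^3 - 1.47*t^2 + 4.92*t - 0.49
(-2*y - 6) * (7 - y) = 2*y^2 - 8*y - 42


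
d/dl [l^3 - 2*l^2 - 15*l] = 3*l^2 - 4*l - 15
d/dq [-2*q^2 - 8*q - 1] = -4*q - 8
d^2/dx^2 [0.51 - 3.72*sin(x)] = 3.72*sin(x)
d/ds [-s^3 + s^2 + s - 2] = -3*s^2 + 2*s + 1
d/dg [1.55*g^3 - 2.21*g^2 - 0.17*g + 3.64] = 4.65*g^2 - 4.42*g - 0.17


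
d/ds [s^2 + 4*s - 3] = 2*s + 4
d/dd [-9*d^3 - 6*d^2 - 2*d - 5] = -27*d^2 - 12*d - 2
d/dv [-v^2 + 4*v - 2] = 4 - 2*v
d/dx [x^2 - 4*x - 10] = 2*x - 4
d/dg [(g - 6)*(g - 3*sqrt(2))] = 2*g - 6 - 3*sqrt(2)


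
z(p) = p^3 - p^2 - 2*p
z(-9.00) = -792.00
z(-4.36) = -93.17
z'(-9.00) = 259.00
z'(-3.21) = 35.33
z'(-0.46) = -0.45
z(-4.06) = -75.29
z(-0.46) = 0.61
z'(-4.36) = 63.75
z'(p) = 3*p^2 - 2*p - 2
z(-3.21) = -36.96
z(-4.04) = -74.18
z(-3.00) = -30.00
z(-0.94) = 0.17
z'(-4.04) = 55.04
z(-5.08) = -146.74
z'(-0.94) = 2.53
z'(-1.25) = 5.19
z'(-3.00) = 31.00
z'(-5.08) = 85.58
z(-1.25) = -1.02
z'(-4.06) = 55.57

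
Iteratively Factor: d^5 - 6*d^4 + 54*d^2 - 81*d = (d + 3)*(d^4 - 9*d^3 + 27*d^2 - 27*d) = (d - 3)*(d + 3)*(d^3 - 6*d^2 + 9*d) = d*(d - 3)*(d + 3)*(d^2 - 6*d + 9) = d*(d - 3)^2*(d + 3)*(d - 3)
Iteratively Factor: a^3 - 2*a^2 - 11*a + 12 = (a - 4)*(a^2 + 2*a - 3) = (a - 4)*(a - 1)*(a + 3)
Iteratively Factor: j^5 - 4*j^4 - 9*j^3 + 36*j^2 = (j)*(j^4 - 4*j^3 - 9*j^2 + 36*j) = j*(j - 3)*(j^3 - j^2 - 12*j) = j^2*(j - 3)*(j^2 - j - 12) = j^2*(j - 4)*(j - 3)*(j + 3)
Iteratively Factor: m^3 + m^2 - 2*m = (m + 2)*(m^2 - m) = m*(m + 2)*(m - 1)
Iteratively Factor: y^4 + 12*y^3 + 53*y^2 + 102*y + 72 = (y + 2)*(y^3 + 10*y^2 + 33*y + 36) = (y + 2)*(y + 4)*(y^2 + 6*y + 9) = (y + 2)*(y + 3)*(y + 4)*(y + 3)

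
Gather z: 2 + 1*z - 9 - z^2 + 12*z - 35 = -z^2 + 13*z - 42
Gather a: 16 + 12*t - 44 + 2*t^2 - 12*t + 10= 2*t^2 - 18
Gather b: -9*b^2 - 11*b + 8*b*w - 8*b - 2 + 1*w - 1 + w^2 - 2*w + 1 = -9*b^2 + b*(8*w - 19) + w^2 - w - 2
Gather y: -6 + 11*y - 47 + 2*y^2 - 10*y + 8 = 2*y^2 + y - 45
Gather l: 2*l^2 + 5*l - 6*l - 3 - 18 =2*l^2 - l - 21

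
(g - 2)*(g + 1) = g^2 - g - 2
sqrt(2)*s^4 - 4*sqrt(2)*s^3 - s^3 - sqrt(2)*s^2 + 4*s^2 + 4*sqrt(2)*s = s*(s - 4)*(s - sqrt(2))*(sqrt(2)*s + 1)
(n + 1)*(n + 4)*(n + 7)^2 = n^4 + 19*n^3 + 123*n^2 + 301*n + 196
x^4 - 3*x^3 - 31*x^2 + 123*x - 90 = (x - 5)*(x - 3)*(x - 1)*(x + 6)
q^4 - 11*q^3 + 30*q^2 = q^2*(q - 6)*(q - 5)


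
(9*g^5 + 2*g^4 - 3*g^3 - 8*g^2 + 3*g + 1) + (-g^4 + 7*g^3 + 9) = 9*g^5 + g^4 + 4*g^3 - 8*g^2 + 3*g + 10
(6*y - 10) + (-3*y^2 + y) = -3*y^2 + 7*y - 10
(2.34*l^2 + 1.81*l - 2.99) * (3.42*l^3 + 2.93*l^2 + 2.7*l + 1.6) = 8.0028*l^5 + 13.0464*l^4 + 1.3955*l^3 - 0.129700000000001*l^2 - 5.177*l - 4.784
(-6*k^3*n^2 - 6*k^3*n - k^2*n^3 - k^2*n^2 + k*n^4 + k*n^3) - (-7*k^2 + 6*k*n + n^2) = -6*k^3*n^2 - 6*k^3*n - k^2*n^3 - k^2*n^2 + 7*k^2 + k*n^4 + k*n^3 - 6*k*n - n^2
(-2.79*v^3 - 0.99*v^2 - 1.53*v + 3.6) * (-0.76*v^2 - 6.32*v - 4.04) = 2.1204*v^5 + 18.3852*v^4 + 18.6912*v^3 + 10.9332*v^2 - 16.5708*v - 14.544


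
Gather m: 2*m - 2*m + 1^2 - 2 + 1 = 0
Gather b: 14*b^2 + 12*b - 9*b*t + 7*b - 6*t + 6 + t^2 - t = 14*b^2 + b*(19 - 9*t) + t^2 - 7*t + 6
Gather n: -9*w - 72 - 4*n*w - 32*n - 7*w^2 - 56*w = n*(-4*w - 32) - 7*w^2 - 65*w - 72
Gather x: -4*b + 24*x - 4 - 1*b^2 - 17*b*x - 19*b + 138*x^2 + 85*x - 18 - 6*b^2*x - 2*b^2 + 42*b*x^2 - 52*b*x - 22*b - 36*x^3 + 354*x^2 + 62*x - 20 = -3*b^2 - 45*b - 36*x^3 + x^2*(42*b + 492) + x*(-6*b^2 - 69*b + 171) - 42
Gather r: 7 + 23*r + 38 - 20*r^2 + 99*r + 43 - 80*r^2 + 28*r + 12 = -100*r^2 + 150*r + 100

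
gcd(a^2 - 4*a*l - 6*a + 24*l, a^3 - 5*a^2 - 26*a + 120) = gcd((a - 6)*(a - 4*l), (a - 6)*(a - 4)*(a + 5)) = a - 6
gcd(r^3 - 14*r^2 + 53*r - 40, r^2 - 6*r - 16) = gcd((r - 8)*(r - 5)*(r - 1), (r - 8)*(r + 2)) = r - 8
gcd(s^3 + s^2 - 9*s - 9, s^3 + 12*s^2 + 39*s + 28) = s + 1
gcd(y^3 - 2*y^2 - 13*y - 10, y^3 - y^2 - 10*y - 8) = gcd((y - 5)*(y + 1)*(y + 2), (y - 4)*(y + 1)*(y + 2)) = y^2 + 3*y + 2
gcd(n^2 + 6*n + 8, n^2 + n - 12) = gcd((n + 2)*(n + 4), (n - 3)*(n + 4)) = n + 4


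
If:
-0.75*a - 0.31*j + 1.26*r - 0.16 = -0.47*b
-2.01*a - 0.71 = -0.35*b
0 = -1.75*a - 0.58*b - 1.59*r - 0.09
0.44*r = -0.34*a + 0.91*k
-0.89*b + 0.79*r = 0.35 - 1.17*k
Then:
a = -0.36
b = -0.03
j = 1.73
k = 0.04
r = 0.35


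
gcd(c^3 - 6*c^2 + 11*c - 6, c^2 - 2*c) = c - 2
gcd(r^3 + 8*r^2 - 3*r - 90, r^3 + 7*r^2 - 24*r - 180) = r + 6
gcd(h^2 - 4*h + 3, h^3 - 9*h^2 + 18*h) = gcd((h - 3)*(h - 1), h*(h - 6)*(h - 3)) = h - 3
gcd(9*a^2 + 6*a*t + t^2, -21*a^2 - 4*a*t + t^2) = 3*a + t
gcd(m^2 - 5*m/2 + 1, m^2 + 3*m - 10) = m - 2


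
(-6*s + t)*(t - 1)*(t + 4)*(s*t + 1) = -6*s^2*t^3 - 18*s^2*t^2 + 24*s^2*t + s*t^4 + 3*s*t^3 - 10*s*t^2 - 18*s*t + 24*s + t^3 + 3*t^2 - 4*t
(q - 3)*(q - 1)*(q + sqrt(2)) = q^3 - 4*q^2 + sqrt(2)*q^2 - 4*sqrt(2)*q + 3*q + 3*sqrt(2)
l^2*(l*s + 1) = l^3*s + l^2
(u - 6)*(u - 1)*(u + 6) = u^3 - u^2 - 36*u + 36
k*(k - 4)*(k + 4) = k^3 - 16*k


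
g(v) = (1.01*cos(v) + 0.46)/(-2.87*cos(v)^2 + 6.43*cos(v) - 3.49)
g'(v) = (-5.74*sin(v)*cos(v) + 6.43*sin(v))*(1.01*cos(v) + 0.46)/(-2.87*cos(v)^2 + 6.43*cos(v) - 3.49)^2 - 1.01*sin(v)/(-2.87*cos(v)^2 + 6.43*cos(v) - 3.49) = (-2.8987*cos(v)^2 - 2.6404*cos(v) + 6.4827)*sin(v)/(8.2369*cos(v)^4 - 36.9082*cos(v)^3 + 61.3775*cos(v)^2 - 44.8814*cos(v) + 12.1801)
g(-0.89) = -1.89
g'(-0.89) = -8.49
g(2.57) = 0.04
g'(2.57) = 0.03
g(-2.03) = -0.00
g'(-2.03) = -0.13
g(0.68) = -5.52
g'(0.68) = 33.11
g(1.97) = -0.01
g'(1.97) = 0.16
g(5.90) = 287.06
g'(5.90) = -24324.07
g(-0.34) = 66.94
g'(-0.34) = -1061.94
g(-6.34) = 21.32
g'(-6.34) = -11.46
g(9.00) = 0.04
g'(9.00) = 0.02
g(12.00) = -12.18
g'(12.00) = -101.30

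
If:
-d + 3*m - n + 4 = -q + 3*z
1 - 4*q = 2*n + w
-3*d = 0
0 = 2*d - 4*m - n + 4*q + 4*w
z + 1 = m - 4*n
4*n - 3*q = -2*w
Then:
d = 0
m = 931/484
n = -79/121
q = 2/11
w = 191/121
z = 1711/484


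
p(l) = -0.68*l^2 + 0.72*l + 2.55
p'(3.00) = -3.36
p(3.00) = -1.41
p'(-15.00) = 21.12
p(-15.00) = -161.25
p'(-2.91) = 4.68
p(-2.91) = -5.30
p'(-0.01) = 0.73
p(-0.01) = 2.54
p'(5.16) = -6.30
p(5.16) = -11.84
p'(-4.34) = 6.62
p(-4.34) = -13.38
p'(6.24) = -7.77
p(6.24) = -19.43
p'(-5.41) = 8.08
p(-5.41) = -21.25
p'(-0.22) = 1.02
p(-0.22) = 2.36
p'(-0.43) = 1.30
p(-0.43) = 2.11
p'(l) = 0.72 - 1.36*l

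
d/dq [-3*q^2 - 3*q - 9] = -6*q - 3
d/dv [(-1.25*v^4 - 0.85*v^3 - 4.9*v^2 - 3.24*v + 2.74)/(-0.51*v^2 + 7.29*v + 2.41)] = (1.275*v^5 - 26.904*v^4 - 24.443*v^3 - 43.5189*v^2 - 20.8232*v - 27.783)/(0.2601*v^4 - 7.4358*v^3 + 50.6859*v^2 + 35.1378*v + 5.8081)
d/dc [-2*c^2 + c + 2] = 1 - 4*c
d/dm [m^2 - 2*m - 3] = 2*m - 2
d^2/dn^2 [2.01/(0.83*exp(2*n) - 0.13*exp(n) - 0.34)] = ((0.2613 - 6.6732*exp(n))*(-0.83*exp(2*n) + 0.13*exp(n) + 0.34) - 2.01*(1.66*exp(n) - 0.13)*(3.32*exp(n) - 0.26)*exp(n))*exp(n)/(-0.83*exp(2*n) + 0.13*exp(n) + 0.34)^3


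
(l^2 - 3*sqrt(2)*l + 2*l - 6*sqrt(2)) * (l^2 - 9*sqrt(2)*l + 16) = l^4 - 12*sqrt(2)*l^3 + 2*l^3 - 24*sqrt(2)*l^2 + 70*l^2 - 48*sqrt(2)*l + 140*l - 96*sqrt(2)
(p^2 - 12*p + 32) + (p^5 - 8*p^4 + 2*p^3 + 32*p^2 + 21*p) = p^5 - 8*p^4 + 2*p^3 + 33*p^2 + 9*p + 32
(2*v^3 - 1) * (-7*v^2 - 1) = -14*v^5 - 2*v^3 + 7*v^2 + 1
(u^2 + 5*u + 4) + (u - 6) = u^2 + 6*u - 2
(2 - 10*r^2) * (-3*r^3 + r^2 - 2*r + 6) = 30*r^5 - 10*r^4 + 14*r^3 - 58*r^2 - 4*r + 12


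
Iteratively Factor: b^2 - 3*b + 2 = (b - 2)*(b - 1)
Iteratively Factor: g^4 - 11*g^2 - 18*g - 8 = (g + 1)*(g^3 - g^2 - 10*g - 8) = (g + 1)^2*(g^2 - 2*g - 8) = (g + 1)^2*(g + 2)*(g - 4)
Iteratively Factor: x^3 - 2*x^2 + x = (x - 1)*(x^2 - x) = x*(x - 1)*(x - 1)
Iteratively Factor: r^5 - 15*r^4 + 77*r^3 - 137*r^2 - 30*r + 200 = (r - 5)*(r^4 - 10*r^3 + 27*r^2 - 2*r - 40) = (r - 5)*(r + 1)*(r^3 - 11*r^2 + 38*r - 40) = (r - 5)*(r - 2)*(r + 1)*(r^2 - 9*r + 20) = (r - 5)*(r - 4)*(r - 2)*(r + 1)*(r - 5)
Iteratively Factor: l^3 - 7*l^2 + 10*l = (l - 2)*(l^2 - 5*l) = l*(l - 2)*(l - 5)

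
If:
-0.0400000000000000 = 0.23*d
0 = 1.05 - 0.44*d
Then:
No Solution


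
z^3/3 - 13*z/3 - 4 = (z/3 + 1)*(z - 4)*(z + 1)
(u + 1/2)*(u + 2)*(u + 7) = u^3 + 19*u^2/2 + 37*u/2 + 7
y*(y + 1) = y^2 + y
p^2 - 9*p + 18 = (p - 6)*(p - 3)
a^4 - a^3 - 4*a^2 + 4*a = a*(a - 2)*(a - 1)*(a + 2)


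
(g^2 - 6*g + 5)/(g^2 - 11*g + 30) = (g - 1)/(g - 6)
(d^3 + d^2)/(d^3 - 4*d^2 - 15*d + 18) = d^2*(d + 1)/(d^3 - 4*d^2 - 15*d + 18)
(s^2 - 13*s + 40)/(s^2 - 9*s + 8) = (s - 5)/(s - 1)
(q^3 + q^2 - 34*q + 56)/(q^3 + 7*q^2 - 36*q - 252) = (q^2 - 6*q + 8)/(q^2 - 36)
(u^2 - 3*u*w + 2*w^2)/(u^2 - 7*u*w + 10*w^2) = (u - w)/(u - 5*w)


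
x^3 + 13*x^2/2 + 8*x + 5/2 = (x + 1/2)*(x + 1)*(x + 5)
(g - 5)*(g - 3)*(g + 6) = g^3 - 2*g^2 - 33*g + 90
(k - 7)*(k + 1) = k^2 - 6*k - 7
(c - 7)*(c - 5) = c^2 - 12*c + 35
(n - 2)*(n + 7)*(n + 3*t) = n^3 + 3*n^2*t + 5*n^2 + 15*n*t - 14*n - 42*t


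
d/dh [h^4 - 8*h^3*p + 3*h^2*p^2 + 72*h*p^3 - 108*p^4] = 4*h^3 - 24*h^2*p + 6*h*p^2 + 72*p^3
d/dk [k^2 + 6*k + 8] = 2*k + 6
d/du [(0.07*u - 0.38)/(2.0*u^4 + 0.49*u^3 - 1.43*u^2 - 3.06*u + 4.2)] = (-0.42*u^4 + 2.9714*u^3 + 0.6587*u^2 - 1.0868*u - 0.8688)/(4.0*u^8 + 1.96*u^7 - 5.4799*u^6 - 13.6414*u^5 + 15.8461*u^4 + 12.8676*u^3 - 2.6484*u^2 - 25.704*u + 17.64)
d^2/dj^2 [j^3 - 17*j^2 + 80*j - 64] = 6*j - 34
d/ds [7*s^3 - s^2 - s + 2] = 21*s^2 - 2*s - 1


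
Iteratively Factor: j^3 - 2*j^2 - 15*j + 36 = (j - 3)*(j^2 + j - 12) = (j - 3)^2*(j + 4)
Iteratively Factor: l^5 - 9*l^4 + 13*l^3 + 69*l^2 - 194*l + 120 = (l - 2)*(l^4 - 7*l^3 - l^2 + 67*l - 60) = (l - 4)*(l - 2)*(l^3 - 3*l^2 - 13*l + 15) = (l - 4)*(l - 2)*(l - 1)*(l^2 - 2*l - 15) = (l - 5)*(l - 4)*(l - 2)*(l - 1)*(l + 3)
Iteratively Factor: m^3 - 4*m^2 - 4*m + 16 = (m - 2)*(m^2 - 2*m - 8) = (m - 2)*(m + 2)*(m - 4)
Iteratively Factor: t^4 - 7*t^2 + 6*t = (t + 3)*(t^3 - 3*t^2 + 2*t) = (t - 1)*(t + 3)*(t^2 - 2*t) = t*(t - 1)*(t + 3)*(t - 2)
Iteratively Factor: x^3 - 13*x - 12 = (x + 3)*(x^2 - 3*x - 4) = (x - 4)*(x + 3)*(x + 1)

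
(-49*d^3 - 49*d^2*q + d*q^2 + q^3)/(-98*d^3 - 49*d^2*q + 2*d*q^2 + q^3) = (d + q)/(2*d + q)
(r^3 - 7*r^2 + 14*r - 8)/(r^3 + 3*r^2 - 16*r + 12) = (r - 4)/(r + 6)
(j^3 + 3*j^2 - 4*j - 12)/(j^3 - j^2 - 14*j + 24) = (j^2 + 5*j + 6)/(j^2 + j - 12)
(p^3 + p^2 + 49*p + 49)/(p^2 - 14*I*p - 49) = (p^2 + p*(1 + 7*I) + 7*I)/(p - 7*I)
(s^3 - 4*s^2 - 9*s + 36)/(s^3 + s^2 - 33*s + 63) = (s^2 - s - 12)/(s^2 + 4*s - 21)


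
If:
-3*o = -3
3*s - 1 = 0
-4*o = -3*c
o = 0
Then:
No Solution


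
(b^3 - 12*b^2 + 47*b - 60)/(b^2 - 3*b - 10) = (b^2 - 7*b + 12)/(b + 2)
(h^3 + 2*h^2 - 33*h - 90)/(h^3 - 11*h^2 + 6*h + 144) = (h + 5)/(h - 8)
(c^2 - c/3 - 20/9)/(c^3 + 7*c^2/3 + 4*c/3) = (c - 5/3)/(c*(c + 1))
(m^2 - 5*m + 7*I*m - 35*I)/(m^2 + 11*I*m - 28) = (m - 5)/(m + 4*I)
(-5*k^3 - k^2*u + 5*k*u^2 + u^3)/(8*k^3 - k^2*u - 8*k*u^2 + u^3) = (5*k + u)/(-8*k + u)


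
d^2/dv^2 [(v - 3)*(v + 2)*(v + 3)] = 6*v + 4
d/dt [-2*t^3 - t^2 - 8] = 2*t*(-3*t - 1)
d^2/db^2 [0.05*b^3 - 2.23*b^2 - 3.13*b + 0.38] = 0.3*b - 4.46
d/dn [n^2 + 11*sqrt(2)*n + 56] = 2*n + 11*sqrt(2)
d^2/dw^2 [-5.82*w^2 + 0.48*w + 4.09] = -11.6400000000000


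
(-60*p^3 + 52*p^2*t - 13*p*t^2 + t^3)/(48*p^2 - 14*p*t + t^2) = (-10*p^2 + 7*p*t - t^2)/(8*p - t)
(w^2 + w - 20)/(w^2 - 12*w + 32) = (w + 5)/(w - 8)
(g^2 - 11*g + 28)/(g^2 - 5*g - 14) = (g - 4)/(g + 2)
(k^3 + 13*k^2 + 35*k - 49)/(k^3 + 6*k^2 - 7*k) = (k + 7)/k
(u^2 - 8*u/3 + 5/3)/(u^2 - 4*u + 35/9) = 3*(u - 1)/(3*u - 7)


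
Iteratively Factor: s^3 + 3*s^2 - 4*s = (s - 1)*(s^2 + 4*s) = s*(s - 1)*(s + 4)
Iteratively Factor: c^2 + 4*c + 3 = (c + 3)*(c + 1)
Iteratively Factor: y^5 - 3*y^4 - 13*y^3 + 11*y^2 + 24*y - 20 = (y + 2)*(y^4 - 5*y^3 - 3*y^2 + 17*y - 10) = (y - 1)*(y + 2)*(y^3 - 4*y^2 - 7*y + 10) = (y - 1)^2*(y + 2)*(y^2 - 3*y - 10) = (y - 1)^2*(y + 2)^2*(y - 5)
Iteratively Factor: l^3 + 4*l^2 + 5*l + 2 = (l + 1)*(l^2 + 3*l + 2) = (l + 1)^2*(l + 2)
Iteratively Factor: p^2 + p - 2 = (p + 2)*(p - 1)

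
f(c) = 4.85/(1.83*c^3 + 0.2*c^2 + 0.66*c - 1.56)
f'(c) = 4.85*(-5.49*c^2 - 0.4*c - 0.66)/(1.83*c^3 + 0.2*c^2 + 0.66*c - 1.56)^2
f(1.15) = 2.16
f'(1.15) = -8.05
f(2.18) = 0.25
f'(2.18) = -0.34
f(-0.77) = -1.74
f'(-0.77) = -2.26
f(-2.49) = -0.16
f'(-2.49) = -0.18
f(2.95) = 0.10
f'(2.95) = -0.10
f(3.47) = 0.06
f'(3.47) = -0.05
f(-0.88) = -1.50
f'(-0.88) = -2.12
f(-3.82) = -0.05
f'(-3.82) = -0.04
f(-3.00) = -0.09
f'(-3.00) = -0.09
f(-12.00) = -0.00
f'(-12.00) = -0.00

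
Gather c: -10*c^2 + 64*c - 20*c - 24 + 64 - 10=-10*c^2 + 44*c + 30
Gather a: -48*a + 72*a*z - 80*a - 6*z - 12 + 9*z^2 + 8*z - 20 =a*(72*z - 128) + 9*z^2 + 2*z - 32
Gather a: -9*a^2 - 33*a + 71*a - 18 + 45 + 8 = -9*a^2 + 38*a + 35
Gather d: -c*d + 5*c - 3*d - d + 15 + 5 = 5*c + d*(-c - 4) + 20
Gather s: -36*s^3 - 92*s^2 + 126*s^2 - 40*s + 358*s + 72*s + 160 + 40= -36*s^3 + 34*s^2 + 390*s + 200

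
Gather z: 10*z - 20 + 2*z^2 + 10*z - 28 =2*z^2 + 20*z - 48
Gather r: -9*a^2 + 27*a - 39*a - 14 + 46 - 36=-9*a^2 - 12*a - 4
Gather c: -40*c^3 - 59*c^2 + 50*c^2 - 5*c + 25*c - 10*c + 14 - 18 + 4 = -40*c^3 - 9*c^2 + 10*c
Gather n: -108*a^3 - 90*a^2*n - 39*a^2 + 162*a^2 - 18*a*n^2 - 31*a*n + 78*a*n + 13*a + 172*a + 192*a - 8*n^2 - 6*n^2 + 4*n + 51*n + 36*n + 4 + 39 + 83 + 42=-108*a^3 + 123*a^2 + 377*a + n^2*(-18*a - 14) + n*(-90*a^2 + 47*a + 91) + 168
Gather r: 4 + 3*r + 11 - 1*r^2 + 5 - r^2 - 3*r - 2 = 18 - 2*r^2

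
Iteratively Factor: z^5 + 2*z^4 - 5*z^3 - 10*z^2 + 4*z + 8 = (z + 1)*(z^4 + z^3 - 6*z^2 - 4*z + 8) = (z - 2)*(z + 1)*(z^3 + 3*z^2 - 4) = (z - 2)*(z - 1)*(z + 1)*(z^2 + 4*z + 4) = (z - 2)*(z - 1)*(z + 1)*(z + 2)*(z + 2)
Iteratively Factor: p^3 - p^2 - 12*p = (p - 4)*(p^2 + 3*p) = (p - 4)*(p + 3)*(p)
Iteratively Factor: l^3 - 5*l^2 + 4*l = (l - 4)*(l^2 - l) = l*(l - 4)*(l - 1)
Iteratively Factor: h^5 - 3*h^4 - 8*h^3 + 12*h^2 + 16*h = (h - 2)*(h^4 - h^3 - 10*h^2 - 8*h) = h*(h - 2)*(h^3 - h^2 - 10*h - 8) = h*(h - 4)*(h - 2)*(h^2 + 3*h + 2) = h*(h - 4)*(h - 2)*(h + 2)*(h + 1)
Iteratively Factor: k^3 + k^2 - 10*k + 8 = (k - 2)*(k^2 + 3*k - 4) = (k - 2)*(k - 1)*(k + 4)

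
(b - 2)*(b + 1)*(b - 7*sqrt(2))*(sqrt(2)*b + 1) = sqrt(2)*b^4 - 13*b^3 - sqrt(2)*b^3 - 9*sqrt(2)*b^2 + 13*b^2 + 7*sqrt(2)*b + 26*b + 14*sqrt(2)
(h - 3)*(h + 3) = h^2 - 9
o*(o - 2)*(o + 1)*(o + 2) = o^4 + o^3 - 4*o^2 - 4*o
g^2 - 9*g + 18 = (g - 6)*(g - 3)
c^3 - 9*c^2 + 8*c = c*(c - 8)*(c - 1)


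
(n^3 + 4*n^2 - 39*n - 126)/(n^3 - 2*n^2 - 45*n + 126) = (n + 3)/(n - 3)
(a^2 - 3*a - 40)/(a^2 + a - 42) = (a^2 - 3*a - 40)/(a^2 + a - 42)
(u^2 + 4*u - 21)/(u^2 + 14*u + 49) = (u - 3)/(u + 7)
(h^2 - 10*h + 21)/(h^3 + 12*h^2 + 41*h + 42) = (h^2 - 10*h + 21)/(h^3 + 12*h^2 + 41*h + 42)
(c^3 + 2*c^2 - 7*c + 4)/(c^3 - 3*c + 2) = (c + 4)/(c + 2)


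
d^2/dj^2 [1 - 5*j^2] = -10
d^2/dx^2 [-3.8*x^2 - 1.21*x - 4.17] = -7.60000000000000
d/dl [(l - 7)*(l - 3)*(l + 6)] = 3*l^2 - 8*l - 39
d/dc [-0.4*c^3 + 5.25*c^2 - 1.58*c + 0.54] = -1.2*c^2 + 10.5*c - 1.58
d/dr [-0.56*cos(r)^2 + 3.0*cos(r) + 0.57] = (1.12*cos(r) - 3.0)*sin(r)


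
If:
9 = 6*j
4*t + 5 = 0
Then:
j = 3/2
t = -5/4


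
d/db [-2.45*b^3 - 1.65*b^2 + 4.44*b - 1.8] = -7.35*b^2 - 3.3*b + 4.44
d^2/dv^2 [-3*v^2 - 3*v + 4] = -6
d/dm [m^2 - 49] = 2*m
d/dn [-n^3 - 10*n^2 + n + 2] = -3*n^2 - 20*n + 1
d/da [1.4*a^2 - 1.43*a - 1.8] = 2.8*a - 1.43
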